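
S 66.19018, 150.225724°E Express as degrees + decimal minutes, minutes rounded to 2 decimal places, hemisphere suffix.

φ: minutes = (66.190180 − 66) × 60 = 11.4108
Longitude: fractional part 0.225724 → 13.5434 minutes

66° 11.41′ S, 150° 13.54′ E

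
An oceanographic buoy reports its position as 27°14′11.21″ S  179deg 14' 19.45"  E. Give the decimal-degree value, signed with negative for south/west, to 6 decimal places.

-27.236447, 179.238736

φ: 27° + 14/60 + 11.21/3600 = 27 + 0.233333 + 0.003114 = 27.2364472
hemisphere S, so the sign is −
Lon: 14′ + 19.45″ = 14.32417′; 179 + 14.32417/60 = 179.2387361
E → positive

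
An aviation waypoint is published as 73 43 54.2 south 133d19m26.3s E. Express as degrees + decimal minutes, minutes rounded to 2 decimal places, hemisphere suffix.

73° 43.90′ S, 133° 19.44′ E

φ: seconds/60 = 0.90333; minutes = 43 + 0.90333 = 43.9033
Lon: seconds/60 = 0.43833; minutes = 19 + 0.43833 = 19.4383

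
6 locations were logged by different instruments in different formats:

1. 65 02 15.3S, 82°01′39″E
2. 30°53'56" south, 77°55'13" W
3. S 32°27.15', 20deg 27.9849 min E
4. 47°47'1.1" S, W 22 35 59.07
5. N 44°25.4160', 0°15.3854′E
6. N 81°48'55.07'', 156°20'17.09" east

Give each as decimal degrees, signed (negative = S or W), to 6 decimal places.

Point 1:
  Latitude: 2′ + 15.3″ = 2.25500′; 65 + 2.25500/60 = 65.0375833
  hemisphere S, so the sign is −
  λ: 82 + 1/60 + 39/3600 = 82.0275000
  E → positive
Point 2:
  φ: 30° + 53/60 + 56/3600 = 30 + 0.883333 + 0.015556 = 30.8988889
  S ⇒ negate
  λ: 77 + 55/60 + 13/3600 = 77.9202778
  W ⇒ negate
Point 3:
  Lat: 27.15′ = 0.452500°; total 32.4525000
  hemisphere S, so the sign is −
  λ: 20 + 27.9849/60 = 20.4664150
  E ⇒ keep positive
Point 4:
  Latitude: 47′ + 1.1″ = 47.01833′; 47 + 47.01833/60 = 47.7836389
  S → negative
  λ: 22° + 35/60 + 59.07/3600 = 22 + 0.583333 + 0.016408 = 22.5997417
  W → negative
Point 5:
  Latitude: 44 + 25.416/60 = 44.4236000
  N ⇒ keep positive
  λ: 0 + 15.3854/60 = 0.2564233
  E ⇒ keep positive
Point 6:
  Latitude: 81° + 48/60 + 55.07/3600 = 81 + 0.800000 + 0.015297 = 81.8152972
  N → positive
  Lon: 20′ + 17.09″ = 20.28483′; 156 + 20.28483/60 = 156.3380806
  E ⇒ keep positive

1. -65.037583, 82.027500
2. -30.898889, -77.920278
3. -32.452500, 20.466415
4. -47.783639, -22.599742
5. 44.423600, 0.256423
6. 81.815297, 156.338081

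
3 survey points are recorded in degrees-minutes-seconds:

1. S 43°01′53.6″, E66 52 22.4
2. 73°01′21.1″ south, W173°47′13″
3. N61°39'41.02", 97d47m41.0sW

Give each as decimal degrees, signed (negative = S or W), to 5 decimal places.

1. -43.03156, 66.87289
2. -73.02253, -173.78694
3. 61.66139, -97.79472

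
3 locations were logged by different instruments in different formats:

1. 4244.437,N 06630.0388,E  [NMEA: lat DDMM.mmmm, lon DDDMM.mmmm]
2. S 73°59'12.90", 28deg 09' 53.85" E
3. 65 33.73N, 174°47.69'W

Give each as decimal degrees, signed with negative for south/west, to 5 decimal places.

Point 1:
  Latitude: split at 2 digits → 42° and 44.437′; 42 + 44.437/60 = 42.740617
  N → positive
  Lon: split at 3 digits → 066° and 30.0388′; 66 + 30.0388/60 = 66.500647
  E ⇒ keep positive
Point 2:
  φ: 59′ + 12.9″ = 59.21500′; 73 + 59.21500/60 = 73.986917
  S → negative
  Longitude: 9′ + 53.85″ = 9.89750′; 28 + 9.89750/60 = 28.164958
  E → positive
Point 3:
  φ: 33.73′ = 0.562167°; total 65.562167
  N ⇒ keep positive
  λ: 47.69′ = 0.794833°; total 174.794833
  W ⇒ negate

1. 42.74062, 66.50065
2. -73.98692, 28.16496
3. 65.56217, -174.79483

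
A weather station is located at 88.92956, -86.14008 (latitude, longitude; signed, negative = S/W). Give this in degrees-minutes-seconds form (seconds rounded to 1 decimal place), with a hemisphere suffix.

88°55′46.4″ N, 86°08′24.3″ W

φ: 0.929560° → 55.77360′; 0.77360 × 60 = 46.416″
Longitude is negative → W; |value| = 86.140080
λ: 0.140080 × 60 = 8.40480′ → 8′, remainder × 60 = 24.288″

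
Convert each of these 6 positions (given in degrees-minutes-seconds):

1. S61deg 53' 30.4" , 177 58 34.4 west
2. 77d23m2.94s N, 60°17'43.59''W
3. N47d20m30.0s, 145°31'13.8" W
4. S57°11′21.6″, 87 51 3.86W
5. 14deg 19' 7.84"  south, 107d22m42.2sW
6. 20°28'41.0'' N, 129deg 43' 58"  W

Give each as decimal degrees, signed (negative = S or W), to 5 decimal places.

1. -61.89178, -177.97622
2. 77.38415, -60.29544
3. 47.34167, -145.52050
4. -57.18933, -87.85107
5. -14.31884, -107.37839
6. 20.47806, -129.73278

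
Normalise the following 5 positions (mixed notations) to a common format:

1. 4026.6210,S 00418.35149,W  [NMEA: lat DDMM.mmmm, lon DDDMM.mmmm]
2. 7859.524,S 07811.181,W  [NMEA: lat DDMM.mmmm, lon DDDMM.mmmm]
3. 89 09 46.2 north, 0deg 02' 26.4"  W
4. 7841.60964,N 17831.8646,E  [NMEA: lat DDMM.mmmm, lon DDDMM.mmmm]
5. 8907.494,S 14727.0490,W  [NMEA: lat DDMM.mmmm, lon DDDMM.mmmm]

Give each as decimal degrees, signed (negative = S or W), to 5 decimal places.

1. -40.44368, -4.30586
2. -78.99207, -78.18635
3. 89.16283, -0.04067
4. 78.69349, 178.53108
5. -89.12490, -147.45082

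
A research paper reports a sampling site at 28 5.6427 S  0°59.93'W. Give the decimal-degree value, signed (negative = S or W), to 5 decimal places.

-28.09405, -0.99883

Lat: 28 + 5.6427/60 = 28.094045
S ⇒ negate
Longitude: 59.93′ = 0.998833°; total 0.998833
hemisphere W, so the sign is −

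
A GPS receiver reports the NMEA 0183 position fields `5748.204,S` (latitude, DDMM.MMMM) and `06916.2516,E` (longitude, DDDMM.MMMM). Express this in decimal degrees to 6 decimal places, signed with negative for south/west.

-57.803400, 69.270860

Lat: split at 2 digits → 57° and 48.204′; 57 + 48.204/60 = 57.8034000
hemisphere S, so the sign is −
λ: degrees = first 3 digits = 69, minutes = 16.2516; 69 + 16.2516/60 = 69.2708600
E → positive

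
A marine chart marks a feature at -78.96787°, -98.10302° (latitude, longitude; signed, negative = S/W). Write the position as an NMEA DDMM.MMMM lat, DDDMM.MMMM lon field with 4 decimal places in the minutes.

Latitude is negative → S; |value| = 78.967870
Latitude: fractional part 0.967870 → 58.072200 minutes
Longitude is negative → W; |value| = 98.103020
Longitude: 98° + 0.103020 × 60 = 98° 6.181200′

7858.0722,S / 09806.1812,W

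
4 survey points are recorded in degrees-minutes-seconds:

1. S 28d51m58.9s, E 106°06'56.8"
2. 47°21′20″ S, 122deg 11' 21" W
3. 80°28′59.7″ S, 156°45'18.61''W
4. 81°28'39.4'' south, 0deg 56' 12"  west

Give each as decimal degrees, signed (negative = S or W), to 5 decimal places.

1. -28.86636, 106.11578
2. -47.35556, -122.18917
3. -80.48325, -156.75517
4. -81.47761, -0.93667

Point 1:
  φ: 51′ + 58.9″ = 51.98167′; 28 + 51.98167/60 = 28.866361
  hemisphere S, so the sign is −
  λ: 6′ + 56.8″ = 6.94667′; 106 + 6.94667/60 = 106.115778
  E → positive
Point 2:
  Latitude: 47° + 21/60 + 20/3600 = 47 + 0.350000 + 0.005556 = 47.355556
  S ⇒ negate
  Lon: 11′ + 21″ = 11.35000′; 122 + 11.35000/60 = 122.189167
  hemisphere W, so the sign is −
Point 3:
  φ: 80 + 28/60 + 59.7/3600 = 80.483250
  S → negative
  Longitude: 156° + 45/60 + 18.61/3600 = 156 + 0.750000 + 0.005169 = 156.755169
  W ⇒ negate
Point 4:
  Latitude: 81° + 28/60 + 39.4/3600 = 81 + 0.466667 + 0.010944 = 81.477611
  S → negative
  Lon: 56′ + 12″ = 56.20000′; 0 + 56.20000/60 = 0.936667
  W → negative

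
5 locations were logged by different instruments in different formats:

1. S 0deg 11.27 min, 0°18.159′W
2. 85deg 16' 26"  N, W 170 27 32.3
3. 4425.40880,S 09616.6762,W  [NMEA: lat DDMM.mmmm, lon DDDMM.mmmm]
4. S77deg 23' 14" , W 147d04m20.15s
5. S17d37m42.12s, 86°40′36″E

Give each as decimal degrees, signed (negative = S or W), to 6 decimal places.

1. -0.187833, -0.302650
2. 85.273889, -170.458972
3. -44.423480, -96.277937
4. -77.387222, -147.072264
5. -17.628367, 86.676667

Point 1:
  Lat: 11.27′ = 0.187833°; total 0.1878333
  S ⇒ negate
  Longitude: 0 + 18.159/60 = 0.3026500
  hemisphere W, so the sign is −
Point 2:
  Latitude: 85 + 16/60 + 26/3600 = 85.2738889
  N ⇒ keep positive
  Lon: 170 + 27/60 + 32.3/3600 = 170.4589722
  W → negative
Point 3:
  Latitude: split at 2 digits → 44° and 25.4088′; 44 + 25.4088/60 = 44.4234800
  S → negative
  Lon: split at 3 digits → 096° and 16.6762′; 96 + 16.6762/60 = 96.2779367
  W → negative
Point 4:
  Latitude: 77° + 23/60 + 14/3600 = 77 + 0.383333 + 0.003889 = 77.3872222
  hemisphere S, so the sign is −
  Longitude: 4′ + 20.15″ = 4.33583′; 147 + 4.33583/60 = 147.0722639
  hemisphere W, so the sign is −
Point 5:
  Latitude: 17 + 37/60 + 42.12/3600 = 17.6283667
  hemisphere S, so the sign is −
  λ: 40′ + 36″ = 40.60000′; 86 + 40.60000/60 = 86.6766667
  E ⇒ keep positive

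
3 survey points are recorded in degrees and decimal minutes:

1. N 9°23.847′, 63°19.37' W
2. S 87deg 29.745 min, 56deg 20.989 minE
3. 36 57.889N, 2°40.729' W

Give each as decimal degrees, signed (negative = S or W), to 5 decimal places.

Point 1:
  φ: 9 + 23.847/60 = 9.397450
  N → positive
  λ: 19.37′ = 0.322833°; total 63.322833
  hemisphere W, so the sign is −
Point 2:
  Lat: 87 + 29.745/60 = 87.495750
  hemisphere S, so the sign is −
  λ: 56 + 20.989/60 = 56.349817
  E ⇒ keep positive
Point 3:
  Latitude: 57.889′ = 0.964817°; total 36.964817
  N → positive
  λ: 2 + 40.729/60 = 2.678817
  hemisphere W, so the sign is −

1. 9.39745, -63.32283
2. -87.49575, 56.34982
3. 36.96482, -2.67882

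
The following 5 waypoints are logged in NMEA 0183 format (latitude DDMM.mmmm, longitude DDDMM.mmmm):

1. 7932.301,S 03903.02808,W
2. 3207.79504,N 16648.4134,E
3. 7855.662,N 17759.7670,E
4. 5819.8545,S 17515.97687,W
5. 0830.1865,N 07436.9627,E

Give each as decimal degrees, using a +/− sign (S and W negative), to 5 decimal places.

1. -79.53835, -39.05047
2. 32.12992, 166.80689
3. 78.92770, 177.99612
4. -58.33091, -175.26628
5. 8.50311, 74.61605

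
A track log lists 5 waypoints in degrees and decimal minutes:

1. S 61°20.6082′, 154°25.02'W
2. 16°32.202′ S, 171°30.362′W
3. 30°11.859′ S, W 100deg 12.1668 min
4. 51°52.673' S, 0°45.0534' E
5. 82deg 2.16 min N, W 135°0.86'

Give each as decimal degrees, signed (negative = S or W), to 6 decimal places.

Point 1:
  Lat: 20.6082′ = 0.343470°; total 61.3434700
  S → negative
  Lon: 154 + 25.02/60 = 154.4170000
  hemisphere W, so the sign is −
Point 2:
  Lat: 16 + 32.202/60 = 16.5367000
  hemisphere S, so the sign is −
  Lon: 30.362′ = 0.506033°; total 171.5060333
  hemisphere W, so the sign is −
Point 3:
  φ: 30 + 11.859/60 = 30.1976500
  hemisphere S, so the sign is −
  Longitude: 100 + 12.1668/60 = 100.2027800
  W → negative
Point 4:
  Lat: 52.673′ = 0.877883°; total 51.8778833
  hemisphere S, so the sign is −
  Lon: 0 + 45.0534/60 = 0.7508900
  E ⇒ keep positive
Point 5:
  Latitude: 82 + 2.16/60 = 82.0360000
  N → positive
  λ: 135 + 0.86/60 = 135.0143333
  hemisphere W, so the sign is −

1. -61.343470, -154.417000
2. -16.536700, -171.506033
3. -30.197650, -100.202780
4. -51.877883, 0.750890
5. 82.036000, -135.014333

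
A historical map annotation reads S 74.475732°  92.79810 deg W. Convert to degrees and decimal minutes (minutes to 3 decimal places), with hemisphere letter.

74° 28.544′ S, 92° 47.886′ W

Latitude: minutes = (74.475732 − 74) × 60 = 28.54392
Lon: fractional part 0.798100 → 47.88600 minutes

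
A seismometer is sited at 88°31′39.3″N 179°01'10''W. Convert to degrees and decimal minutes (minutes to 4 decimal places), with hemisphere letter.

88° 31.6550′ N, 179° 1.1667′ W

Lat: 31 + 39.3/60 = 31.655000′
Lon: 1 + 10/60 = 1.166667′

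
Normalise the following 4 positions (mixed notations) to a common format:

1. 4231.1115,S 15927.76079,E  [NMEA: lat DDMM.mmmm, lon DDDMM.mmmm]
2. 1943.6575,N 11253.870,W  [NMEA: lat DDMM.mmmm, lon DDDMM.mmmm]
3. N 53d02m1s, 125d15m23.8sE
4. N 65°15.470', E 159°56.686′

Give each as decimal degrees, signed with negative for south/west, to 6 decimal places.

Point 1:
  Lat: split at 2 digits → 42° and 31.1115′; 42 + 31.1115/60 = 42.5185250
  S ⇒ negate
  λ: split at 3 digits → 159° and 27.76079′; 159 + 27.76079/60 = 159.4626798
  E → positive
Point 2:
  φ: degrees = first 2 digits = 19, minutes = 43.6575; 19 + 43.6575/60 = 19.7276250
  N ⇒ keep positive
  λ: split at 3 digits → 112° and 53.87′; 112 + 53.87/60 = 112.8978333
  W → negative
Point 3:
  Lat: 2′ + 1″ = 2.01667′; 53 + 2.01667/60 = 53.0336111
  N → positive
  Longitude: 15′ + 23.8″ = 15.39667′; 125 + 15.39667/60 = 125.2566111
  E → positive
Point 4:
  Lat: 65 + 15.47/60 = 65.2578333
  N → positive
  Lon: 56.686′ = 0.944767°; total 159.9447667
  E ⇒ keep positive

1. -42.518525, 159.462680
2. 19.727625, -112.897833
3. 53.033611, 125.256611
4. 65.257833, 159.944767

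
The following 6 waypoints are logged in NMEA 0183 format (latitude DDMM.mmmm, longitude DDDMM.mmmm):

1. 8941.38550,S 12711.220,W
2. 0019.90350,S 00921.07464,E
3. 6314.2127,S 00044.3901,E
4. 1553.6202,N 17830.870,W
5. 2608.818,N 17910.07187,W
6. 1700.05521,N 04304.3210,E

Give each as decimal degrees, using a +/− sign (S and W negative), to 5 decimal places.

1. -89.68976, -127.18700
2. -0.33173, 9.35124
3. -63.23688, 0.73984
4. 15.89367, -178.51450
5. 26.14697, -179.16786
6. 17.00092, 43.07202

Point 1:
  Latitude: split at 2 digits → 89° and 41.3855′; 89 + 41.3855/60 = 89.689758
  S ⇒ negate
  Longitude: degrees = first 3 digits = 127, minutes = 11.22; 127 + 11.22/60 = 127.187000
  W ⇒ negate
Point 2:
  Lat: split at 2 digits → 00° and 19.9035′; 0 + 19.9035/60 = 0.331725
  hemisphere S, so the sign is −
  λ: degrees = first 3 digits = 9, minutes = 21.07464; 9 + 21.07464/60 = 9.351244
  E → positive
Point 3:
  Latitude: degrees = first 2 digits = 63, minutes = 14.2127; 63 + 14.2127/60 = 63.236878
  hemisphere S, so the sign is −
  λ: split at 3 digits → 000° and 44.3901′; 0 + 44.3901/60 = 0.739835
  E → positive
Point 4:
  φ: degrees = first 2 digits = 15, minutes = 53.6202; 15 + 53.6202/60 = 15.893670
  N ⇒ keep positive
  Lon: degrees = first 3 digits = 178, minutes = 30.87; 178 + 30.87/60 = 178.514500
  hemisphere W, so the sign is −
Point 5:
  Latitude: split at 2 digits → 26° and 8.818′; 26 + 8.818/60 = 26.146967
  N → positive
  Lon: degrees = first 3 digits = 179, minutes = 10.07187; 179 + 10.07187/60 = 179.167865
  W ⇒ negate
Point 6:
  Latitude: degrees = first 2 digits = 17, minutes = 0.05521; 17 + 0.05521/60 = 17.000920
  N → positive
  Longitude: degrees = first 3 digits = 43, minutes = 4.321; 43 + 4.321/60 = 43.072017
  E ⇒ keep positive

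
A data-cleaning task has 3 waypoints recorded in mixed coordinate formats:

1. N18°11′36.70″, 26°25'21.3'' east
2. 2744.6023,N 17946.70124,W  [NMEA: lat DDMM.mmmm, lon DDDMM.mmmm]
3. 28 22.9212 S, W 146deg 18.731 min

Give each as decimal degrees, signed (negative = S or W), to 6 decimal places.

Point 1:
  Latitude: 11′ + 36.7″ = 11.61167′; 18 + 11.61167/60 = 18.1935278
  N → positive
  Lon: 26 + 25/60 + 21.3/3600 = 26.4225833
  E ⇒ keep positive
Point 2:
  Latitude: split at 2 digits → 27° and 44.6023′; 27 + 44.6023/60 = 27.7433717
  N → positive
  λ: degrees = first 3 digits = 179, minutes = 46.70124; 179 + 46.70124/60 = 179.7783540
  W ⇒ negate
Point 3:
  Latitude: 28 + 22.9212/60 = 28.3820200
  S → negative
  Lon: 146 + 18.731/60 = 146.3121833
  W → negative

1. 18.193528, 26.422583
2. 27.743372, -179.778354
3. -28.382020, -146.312183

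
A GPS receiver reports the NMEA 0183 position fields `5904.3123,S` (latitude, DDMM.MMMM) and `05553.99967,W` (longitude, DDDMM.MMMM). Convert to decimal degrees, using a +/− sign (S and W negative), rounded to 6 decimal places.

-59.071872, -55.899995

Latitude: split at 2 digits → 59° and 4.3123′; 59 + 4.3123/60 = 59.0718717
S → negative
λ: degrees = first 3 digits = 55, minutes = 53.99967; 55 + 53.99967/60 = 55.8999945
W ⇒ negate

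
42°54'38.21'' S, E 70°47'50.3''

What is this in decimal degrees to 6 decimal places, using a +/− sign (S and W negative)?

-42.910614, 70.797306

Lat: 54′ + 38.21″ = 54.63683′; 42 + 54.63683/60 = 42.9106139
S ⇒ negate
λ: 70 + 47/60 + 50.3/3600 = 70.7973056
E ⇒ keep positive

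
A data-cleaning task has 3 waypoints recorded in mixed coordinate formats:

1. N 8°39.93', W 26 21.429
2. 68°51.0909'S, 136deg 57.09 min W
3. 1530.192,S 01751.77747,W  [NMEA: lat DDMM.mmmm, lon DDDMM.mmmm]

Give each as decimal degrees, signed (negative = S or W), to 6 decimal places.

1. 8.665500, -26.357150
2. -68.851515, -136.951500
3. -15.503200, -17.862958

Point 1:
  Latitude: 8 + 39.93/60 = 8.6655000
  N → positive
  λ: 26 + 21.429/60 = 26.3571500
  W → negative
Point 2:
  Lat: 51.0909′ = 0.851515°; total 68.8515150
  S → negative
  Longitude: 136 + 57.09/60 = 136.9515000
  W ⇒ negate
Point 3:
  Latitude: degrees = first 2 digits = 15, minutes = 30.192; 15 + 30.192/60 = 15.5032000
  S → negative
  λ: split at 3 digits → 017° and 51.77747′; 17 + 51.77747/60 = 17.8629578
  W ⇒ negate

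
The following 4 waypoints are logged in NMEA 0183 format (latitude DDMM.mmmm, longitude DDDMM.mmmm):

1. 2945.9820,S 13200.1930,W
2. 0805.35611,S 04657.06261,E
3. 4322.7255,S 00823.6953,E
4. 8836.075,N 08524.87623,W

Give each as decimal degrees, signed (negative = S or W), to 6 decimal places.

Point 1:
  φ: degrees = first 2 digits = 29, minutes = 45.982; 29 + 45.982/60 = 29.7663667
  hemisphere S, so the sign is −
  Longitude: split at 3 digits → 132° and 0.193′; 132 + 0.193/60 = 132.0032167
  hemisphere W, so the sign is −
Point 2:
  Lat: degrees = first 2 digits = 8, minutes = 5.35611; 8 + 5.35611/60 = 8.0892685
  S → negative
  Longitude: split at 3 digits → 046° and 57.06261′; 46 + 57.06261/60 = 46.9510435
  E → positive
Point 3:
  Latitude: degrees = first 2 digits = 43, minutes = 22.7255; 43 + 22.7255/60 = 43.3787583
  hemisphere S, so the sign is −
  Lon: degrees = first 3 digits = 8, minutes = 23.6953; 8 + 23.6953/60 = 8.3949217
  E → positive
Point 4:
  Lat: degrees = first 2 digits = 88, minutes = 36.075; 88 + 36.075/60 = 88.6012500
  N ⇒ keep positive
  λ: split at 3 digits → 085° and 24.87623′; 85 + 24.87623/60 = 85.4146038
  W → negative

1. -29.766367, -132.003217
2. -8.089269, 46.951044
3. -43.378758, 8.394922
4. 88.601250, -85.414604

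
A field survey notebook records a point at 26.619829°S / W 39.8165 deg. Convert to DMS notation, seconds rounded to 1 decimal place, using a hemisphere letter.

26°37′11.4″ S, 39°48′59.4″ W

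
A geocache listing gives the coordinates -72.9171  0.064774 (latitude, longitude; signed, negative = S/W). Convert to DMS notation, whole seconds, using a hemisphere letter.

Latitude is negative → S; |value| = 72.917100
Latitude: 0.917100 × 60 = 55.02600′ → 55′, remainder × 60 = 1.56″
Lon: whole degrees 0; 3.88644′ → 3′ and 53.19″

72°55′2″ S, 0°03′53″ E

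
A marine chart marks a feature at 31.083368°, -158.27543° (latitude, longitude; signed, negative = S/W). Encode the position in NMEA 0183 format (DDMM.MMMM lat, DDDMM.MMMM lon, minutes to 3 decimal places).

Latitude: minutes = (31.083368 − 31) × 60 = 5.00208
Longitude is negative → W; |value| = 158.275430
Lon: minutes = (158.275430 − 158) × 60 = 16.52580

3105.002,N / 15816.526,W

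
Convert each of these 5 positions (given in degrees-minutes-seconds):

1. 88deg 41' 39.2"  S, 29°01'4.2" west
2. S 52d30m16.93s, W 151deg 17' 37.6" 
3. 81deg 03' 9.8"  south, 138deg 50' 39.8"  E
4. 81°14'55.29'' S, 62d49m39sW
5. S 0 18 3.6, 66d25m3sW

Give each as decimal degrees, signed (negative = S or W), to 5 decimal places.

Point 1:
  Lat: 88 + 41/60 + 39.2/3600 = 88.694222
  S ⇒ negate
  Longitude: 29 + 1/60 + 4.2/3600 = 29.017833
  W → negative
Point 2:
  Lat: 30′ + 16.93″ = 30.28217′; 52 + 30.28217/60 = 52.504703
  S → negative
  λ: 151 + 17/60 + 37.6/3600 = 151.293778
  hemisphere W, so the sign is −
Point 3:
  Lat: 81 + 3/60 + 9.8/3600 = 81.052722
  S ⇒ negate
  λ: 138° + 50/60 + 39.8/3600 = 138 + 0.833333 + 0.011056 = 138.844389
  E ⇒ keep positive
Point 4:
  Lat: 14′ + 55.29″ = 14.92150′; 81 + 14.92150/60 = 81.248692
  S ⇒ negate
  λ: 62 + 49/60 + 39/3600 = 62.827500
  W → negative
Point 5:
  Lat: 18′ + 3.6″ = 18.06000′; 0 + 18.06000/60 = 0.301000
  S ⇒ negate
  λ: 25′ + 3″ = 25.05000′; 66 + 25.05000/60 = 66.417500
  W ⇒ negate

1. -88.69422, -29.01783
2. -52.50470, -151.29378
3. -81.05272, 138.84439
4. -81.24869, -62.82750
5. -0.30100, -66.41750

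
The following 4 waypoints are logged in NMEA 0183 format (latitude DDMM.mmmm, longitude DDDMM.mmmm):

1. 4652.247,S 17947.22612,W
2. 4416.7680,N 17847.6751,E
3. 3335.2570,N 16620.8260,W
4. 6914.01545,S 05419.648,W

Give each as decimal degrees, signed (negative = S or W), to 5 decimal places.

1. -46.87078, -179.78710
2. 44.27947, 178.79459
3. 33.58762, -166.34710
4. -69.23359, -54.32747

Point 1:
  φ: split at 2 digits → 46° and 52.247′; 46 + 52.247/60 = 46.870783
  S ⇒ negate
  λ: degrees = first 3 digits = 179, minutes = 47.22612; 179 + 47.22612/60 = 179.787102
  W ⇒ negate
Point 2:
  φ: degrees = first 2 digits = 44, minutes = 16.768; 44 + 16.768/60 = 44.279467
  N ⇒ keep positive
  λ: degrees = first 3 digits = 178, minutes = 47.6751; 178 + 47.6751/60 = 178.794585
  E → positive
Point 3:
  Lat: split at 2 digits → 33° and 35.257′; 33 + 35.257/60 = 33.587617
  N ⇒ keep positive
  Lon: split at 3 digits → 166° and 20.826′; 166 + 20.826/60 = 166.347100
  W → negative
Point 4:
  Lat: split at 2 digits → 69° and 14.01545′; 69 + 14.01545/60 = 69.233591
  S ⇒ negate
  Longitude: degrees = first 3 digits = 54, minutes = 19.648; 54 + 19.648/60 = 54.327467
  W ⇒ negate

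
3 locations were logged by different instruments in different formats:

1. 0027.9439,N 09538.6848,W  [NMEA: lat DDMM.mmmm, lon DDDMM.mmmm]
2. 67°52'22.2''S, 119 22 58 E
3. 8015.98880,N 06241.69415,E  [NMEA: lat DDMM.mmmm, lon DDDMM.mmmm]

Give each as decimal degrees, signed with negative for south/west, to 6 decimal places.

1. 0.465732, -95.644747
2. -67.872833, 119.382778
3. 80.266480, 62.694903

Point 1:
  Latitude: split at 2 digits → 00° and 27.9439′; 0 + 27.9439/60 = 0.4657317
  N → positive
  Lon: degrees = first 3 digits = 95, minutes = 38.6848; 95 + 38.6848/60 = 95.6447467
  hemisphere W, so the sign is −
Point 2:
  Lat: 52′ + 22.2″ = 52.37000′; 67 + 52.37000/60 = 67.8728333
  S → negative
  λ: 22′ + 58″ = 22.96667′; 119 + 22.96667/60 = 119.3827778
  E → positive
Point 3:
  Lat: degrees = first 2 digits = 80, minutes = 15.9888; 80 + 15.9888/60 = 80.2664800
  N ⇒ keep positive
  λ: split at 3 digits → 062° and 41.69415′; 62 + 41.69415/60 = 62.6949025
  E → positive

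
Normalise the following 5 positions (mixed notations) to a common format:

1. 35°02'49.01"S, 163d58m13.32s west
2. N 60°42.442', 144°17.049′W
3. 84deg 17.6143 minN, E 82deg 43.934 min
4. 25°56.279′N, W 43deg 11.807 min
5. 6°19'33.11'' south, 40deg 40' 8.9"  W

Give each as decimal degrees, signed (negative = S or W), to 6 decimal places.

1. -35.046947, -163.970367
2. 60.707367, -144.284150
3. 84.293572, 82.732233
4. 25.937983, -43.196783
5. -6.325864, -40.669139

Point 1:
  Lat: 2′ + 49.01″ = 2.81683′; 35 + 2.81683/60 = 35.0469472
  hemisphere S, so the sign is −
  Lon: 58′ + 13.32″ = 58.22200′; 163 + 58.22200/60 = 163.9703667
  W ⇒ negate
Point 2:
  Lat: 60 + 42.442/60 = 60.7073667
  N → positive
  Lon: 17.049′ = 0.284150°; total 144.2841500
  W → negative
Point 3:
  Latitude: 17.6143′ = 0.293572°; total 84.2935717
  N → positive
  Longitude: 43.934′ = 0.732233°; total 82.7322333
  E → positive
Point 4:
  φ: 25 + 56.279/60 = 25.9379833
  N ⇒ keep positive
  λ: 11.807′ = 0.196783°; total 43.1967833
  hemisphere W, so the sign is −
Point 5:
  φ: 19′ + 33.11″ = 19.55183′; 6 + 19.55183/60 = 6.3258639
  S → negative
  Longitude: 40° + 40/60 + 8.9/3600 = 40 + 0.666667 + 0.002472 = 40.6691389
  hemisphere W, so the sign is −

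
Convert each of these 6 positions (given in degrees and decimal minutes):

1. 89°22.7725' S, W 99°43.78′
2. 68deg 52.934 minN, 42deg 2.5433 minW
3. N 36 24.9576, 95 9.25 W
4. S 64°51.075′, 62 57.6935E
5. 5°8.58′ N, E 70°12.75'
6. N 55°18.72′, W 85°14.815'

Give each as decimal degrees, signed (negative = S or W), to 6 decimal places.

1. -89.379542, -99.729667
2. 68.882233, -42.042388
3. 36.415960, -95.154167
4. -64.851250, 62.961558
5. 5.143000, 70.212500
6. 55.312000, -85.246917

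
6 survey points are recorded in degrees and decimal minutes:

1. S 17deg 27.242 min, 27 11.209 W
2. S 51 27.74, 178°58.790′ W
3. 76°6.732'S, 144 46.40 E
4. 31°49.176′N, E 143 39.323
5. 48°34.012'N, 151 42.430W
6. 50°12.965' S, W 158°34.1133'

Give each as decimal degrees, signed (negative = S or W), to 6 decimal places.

Point 1:
  φ: 17 + 27.242/60 = 17.4540333
  hemisphere S, so the sign is −
  Lon: 27 + 11.209/60 = 27.1868167
  W ⇒ negate
Point 2:
  Lat: 51 + 27.74/60 = 51.4623333
  hemisphere S, so the sign is −
  Longitude: 58.79′ = 0.979833°; total 178.9798333
  W → negative
Point 3:
  Latitude: 76 + 6.732/60 = 76.1122000
  S ⇒ negate
  Lon: 144 + 46.4/60 = 144.7733333
  E → positive
Point 4:
  Lat: 49.176′ = 0.819600°; total 31.8196000
  N ⇒ keep positive
  λ: 143 + 39.323/60 = 143.6553833
  E ⇒ keep positive
Point 5:
  Latitude: 48 + 34.012/60 = 48.5668667
  N ⇒ keep positive
  Longitude: 42.43′ = 0.707167°; total 151.7071667
  W ⇒ negate
Point 6:
  Lat: 12.965′ = 0.216083°; total 50.2160833
  S → negative
  Lon: 34.1133′ = 0.568555°; total 158.5685550
  W ⇒ negate

1. -17.454033, -27.186817
2. -51.462333, -178.979833
3. -76.112200, 144.773333
4. 31.819600, 143.655383
5. 48.566867, -151.707167
6. -50.216083, -158.568555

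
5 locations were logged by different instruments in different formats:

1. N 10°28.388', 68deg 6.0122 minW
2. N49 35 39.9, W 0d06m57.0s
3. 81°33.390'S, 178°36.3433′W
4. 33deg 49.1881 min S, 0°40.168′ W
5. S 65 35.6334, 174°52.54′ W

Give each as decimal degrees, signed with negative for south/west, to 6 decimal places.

1. 10.473133, -68.100203
2. 49.594417, -0.115833
3. -81.556500, -178.605722
4. -33.819802, -0.669467
5. -65.593890, -174.875667

Point 1:
  Latitude: 28.388′ = 0.473133°; total 10.4731333
  N → positive
  Longitude: 6.0122′ = 0.100203°; total 68.1002033
  W → negative
Point 2:
  φ: 49 + 35/60 + 39.9/3600 = 49.5944167
  N ⇒ keep positive
  Longitude: 6′ + 57″ = 6.95000′; 0 + 6.95000/60 = 0.1158333
  hemisphere W, so the sign is −
Point 3:
  Latitude: 33.39′ = 0.556500°; total 81.5565000
  S → negative
  Longitude: 36.3433′ = 0.605722°; total 178.6057217
  hemisphere W, so the sign is −
Point 4:
  Lat: 49.1881′ = 0.819802°; total 33.8198017
  hemisphere S, so the sign is −
  λ: 0 + 40.168/60 = 0.6694667
  hemisphere W, so the sign is −
Point 5:
  Latitude: 65 + 35.6334/60 = 65.5938900
  S → negative
  Longitude: 52.54′ = 0.875667°; total 174.8756667
  W → negative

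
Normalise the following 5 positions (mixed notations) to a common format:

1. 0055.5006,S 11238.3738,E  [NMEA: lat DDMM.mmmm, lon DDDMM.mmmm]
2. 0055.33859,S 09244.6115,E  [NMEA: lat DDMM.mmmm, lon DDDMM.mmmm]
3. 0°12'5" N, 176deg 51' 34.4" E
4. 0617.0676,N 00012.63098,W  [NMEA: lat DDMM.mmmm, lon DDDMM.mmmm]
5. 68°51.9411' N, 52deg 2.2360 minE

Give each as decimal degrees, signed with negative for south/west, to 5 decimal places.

Point 1:
  Lat: degrees = first 2 digits = 0, minutes = 55.5006; 0 + 55.5006/60 = 0.925010
  S → negative
  Lon: split at 3 digits → 112° and 38.3738′; 112 + 38.3738/60 = 112.639563
  E → positive
Point 2:
  φ: split at 2 digits → 00° and 55.33859′; 0 + 55.33859/60 = 0.922310
  S ⇒ negate
  Longitude: degrees = first 3 digits = 92, minutes = 44.6115; 92 + 44.6115/60 = 92.743525
  E ⇒ keep positive
Point 3:
  Latitude: 0° + 12/60 + 5/3600 = 0 + 0.200000 + 0.001389 = 0.201389
  N → positive
  Longitude: 176 + 51/60 + 34.4/3600 = 176.859556
  E → positive
Point 4:
  φ: degrees = first 2 digits = 6, minutes = 17.0676; 6 + 17.0676/60 = 6.284460
  N ⇒ keep positive
  Longitude: degrees = first 3 digits = 0, minutes = 12.63098; 0 + 12.63098/60 = 0.210516
  hemisphere W, so the sign is −
Point 5:
  Latitude: 68 + 51.9411/60 = 68.865685
  N ⇒ keep positive
  Lon: 2.236′ = 0.037267°; total 52.037267
  E → positive

1. -0.92501, 112.63956
2. -0.92231, 92.74353
3. 0.20139, 176.85956
4. 6.28446, -0.21052
5. 68.86569, 52.03727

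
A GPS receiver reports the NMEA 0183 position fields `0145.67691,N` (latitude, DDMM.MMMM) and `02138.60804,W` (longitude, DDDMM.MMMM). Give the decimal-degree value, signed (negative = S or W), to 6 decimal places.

1.761282, -21.643467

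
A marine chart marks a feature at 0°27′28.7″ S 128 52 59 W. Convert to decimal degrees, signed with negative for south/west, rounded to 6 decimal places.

Lat: 27′ + 28.7″ = 27.47833′; 0 + 27.47833/60 = 0.4579722
S ⇒ negate
λ: 128 + 52/60 + 59/3600 = 128.8830556
hemisphere W, so the sign is −

-0.457972, -128.883056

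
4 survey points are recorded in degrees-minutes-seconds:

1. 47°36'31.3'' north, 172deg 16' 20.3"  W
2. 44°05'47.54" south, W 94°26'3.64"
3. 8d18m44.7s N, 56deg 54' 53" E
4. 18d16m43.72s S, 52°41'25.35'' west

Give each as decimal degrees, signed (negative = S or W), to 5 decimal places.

1. 47.60869, -172.27231
2. -44.09654, -94.43434
3. 8.31242, 56.91472
4. -18.27881, -52.69038

Point 1:
  Latitude: 47° + 36/60 + 31.3/3600 = 47 + 0.600000 + 0.008694 = 47.608694
  N → positive
  Longitude: 16′ + 20.3″ = 16.33833′; 172 + 16.33833/60 = 172.272306
  W → negative
Point 2:
  Lat: 44° + 5/60 + 47.54/3600 = 44 + 0.083333 + 0.013206 = 44.096539
  S → negative
  λ: 94° + 26/60 + 3.64/3600 = 94 + 0.433333 + 0.001011 = 94.434344
  hemisphere W, so the sign is −
Point 3:
  Lat: 8 + 18/60 + 44.7/3600 = 8.312417
  N → positive
  Lon: 56° + 54/60 + 53/3600 = 56 + 0.900000 + 0.014722 = 56.914722
  E → positive
Point 4:
  φ: 18° + 16/60 + 43.72/3600 = 18 + 0.266667 + 0.012144 = 18.278811
  hemisphere S, so the sign is −
  Longitude: 41′ + 25.35″ = 41.42250′; 52 + 41.42250/60 = 52.690375
  hemisphere W, so the sign is −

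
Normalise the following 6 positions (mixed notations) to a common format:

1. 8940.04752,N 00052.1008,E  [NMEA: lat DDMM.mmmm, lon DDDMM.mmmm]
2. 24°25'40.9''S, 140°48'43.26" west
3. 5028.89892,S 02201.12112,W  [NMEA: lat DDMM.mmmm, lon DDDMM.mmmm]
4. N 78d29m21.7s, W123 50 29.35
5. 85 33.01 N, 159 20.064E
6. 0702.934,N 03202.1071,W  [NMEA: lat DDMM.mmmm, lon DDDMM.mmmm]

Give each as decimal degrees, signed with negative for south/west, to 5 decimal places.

1. 89.66746, 0.86835
2. -24.42803, -140.81202
3. -50.48165, -22.01869
4. 78.48936, -123.84149
5. 85.55017, 159.33440
6. 7.04890, -32.03512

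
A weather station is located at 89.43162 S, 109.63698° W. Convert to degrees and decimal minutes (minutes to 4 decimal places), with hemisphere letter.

89° 25.8972′ S, 109° 38.2188′ W

φ: 89° + 0.431620 × 60 = 89° 25.897200′
Lon: minutes = (109.636980 − 109) × 60 = 38.218800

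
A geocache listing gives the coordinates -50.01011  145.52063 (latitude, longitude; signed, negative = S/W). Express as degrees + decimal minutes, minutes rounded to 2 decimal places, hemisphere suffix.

50° 0.61′ S, 145° 31.24′ E

Latitude is negative → S; |value| = 50.010110
φ: minutes = (50.010110 − 50) × 60 = 0.6066
Lon: 145° + 0.520630 × 60 = 145° 31.2378′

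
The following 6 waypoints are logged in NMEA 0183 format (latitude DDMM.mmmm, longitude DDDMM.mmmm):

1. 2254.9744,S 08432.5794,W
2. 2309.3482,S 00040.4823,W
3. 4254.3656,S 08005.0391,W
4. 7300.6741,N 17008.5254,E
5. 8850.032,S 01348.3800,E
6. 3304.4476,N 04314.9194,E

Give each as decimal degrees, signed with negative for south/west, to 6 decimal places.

Point 1:
  Lat: degrees = first 2 digits = 22, minutes = 54.9744; 22 + 54.9744/60 = 22.9162400
  S → negative
  Longitude: degrees = first 3 digits = 84, minutes = 32.5794; 84 + 32.5794/60 = 84.5429900
  hemisphere W, so the sign is −
Point 2:
  φ: degrees = first 2 digits = 23, minutes = 9.3482; 23 + 9.3482/60 = 23.1558033
  S → negative
  λ: split at 3 digits → 000° and 40.4823′; 0 + 40.4823/60 = 0.6747050
  hemisphere W, so the sign is −
Point 3:
  φ: degrees = first 2 digits = 42, minutes = 54.3656; 42 + 54.3656/60 = 42.9060933
  S → negative
  Longitude: degrees = first 3 digits = 80, minutes = 5.0391; 80 + 5.0391/60 = 80.0839850
  W ⇒ negate
Point 4:
  Lat: degrees = first 2 digits = 73, minutes = 0.6741; 73 + 0.6741/60 = 73.0112350
  N → positive
  Longitude: degrees = first 3 digits = 170, minutes = 8.5254; 170 + 8.5254/60 = 170.1420900
  E ⇒ keep positive
Point 5:
  Latitude: split at 2 digits → 88° and 50.032′; 88 + 50.032/60 = 88.8338667
  S ⇒ negate
  λ: degrees = first 3 digits = 13, minutes = 48.38; 13 + 48.38/60 = 13.8063333
  E → positive
Point 6:
  Latitude: split at 2 digits → 33° and 4.4476′; 33 + 4.4476/60 = 33.0741267
  N ⇒ keep positive
  Longitude: degrees = first 3 digits = 43, minutes = 14.9194; 43 + 14.9194/60 = 43.2486567
  E → positive

1. -22.916240, -84.542990
2. -23.155803, -0.674705
3. -42.906093, -80.083985
4. 73.011235, 170.142090
5. -88.833867, 13.806333
6. 33.074127, 43.248657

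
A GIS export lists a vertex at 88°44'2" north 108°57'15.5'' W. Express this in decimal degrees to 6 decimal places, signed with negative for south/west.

88.733889, -108.954306

φ: 44′ + 2″ = 44.03333′; 88 + 44.03333/60 = 88.7338889
N ⇒ keep positive
λ: 57′ + 15.5″ = 57.25833′; 108 + 57.25833/60 = 108.9543056
W ⇒ negate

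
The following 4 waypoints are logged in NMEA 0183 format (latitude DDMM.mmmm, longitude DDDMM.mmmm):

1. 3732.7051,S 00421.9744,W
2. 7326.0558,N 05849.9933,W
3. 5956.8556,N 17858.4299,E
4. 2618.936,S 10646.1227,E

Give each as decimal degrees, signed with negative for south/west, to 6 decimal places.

Point 1:
  Lat: degrees = first 2 digits = 37, minutes = 32.7051; 37 + 32.7051/60 = 37.5450850
  hemisphere S, so the sign is −
  Lon: split at 3 digits → 004° and 21.9744′; 4 + 21.9744/60 = 4.3662400
  W → negative
Point 2:
  Lat: degrees = first 2 digits = 73, minutes = 26.0558; 73 + 26.0558/60 = 73.4342633
  N → positive
  Lon: split at 3 digits → 058° and 49.9933′; 58 + 49.9933/60 = 58.8332217
  W ⇒ negate
Point 3:
  Lat: degrees = first 2 digits = 59, minutes = 56.8556; 59 + 56.8556/60 = 59.9475933
  N → positive
  Lon: split at 3 digits → 178° and 58.4299′; 178 + 58.4299/60 = 178.9738317
  E → positive
Point 4:
  Lat: degrees = first 2 digits = 26, minutes = 18.936; 26 + 18.936/60 = 26.3156000
  S → negative
  Lon: degrees = first 3 digits = 106, minutes = 46.1227; 106 + 46.1227/60 = 106.7687117
  E → positive

1. -37.545085, -4.366240
2. 73.434263, -58.833222
3. 59.947593, 178.973832
4. -26.315600, 106.768712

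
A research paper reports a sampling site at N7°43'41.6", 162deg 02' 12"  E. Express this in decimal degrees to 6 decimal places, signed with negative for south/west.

φ: 7° + 43/60 + 41.6/3600 = 7 + 0.716667 + 0.011556 = 7.7282222
N ⇒ keep positive
λ: 162 + 2/60 + 12/3600 = 162.0366667
E → positive

7.728222, 162.036667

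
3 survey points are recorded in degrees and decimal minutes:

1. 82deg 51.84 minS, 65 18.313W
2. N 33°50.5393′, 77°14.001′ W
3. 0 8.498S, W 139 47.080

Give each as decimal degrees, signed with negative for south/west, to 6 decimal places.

1. -82.864000, -65.305217
2. 33.842322, -77.233350
3. -0.141633, -139.784667

Point 1:
  Latitude: 82 + 51.84/60 = 82.8640000
  hemisphere S, so the sign is −
  λ: 65 + 18.313/60 = 65.3052167
  W → negative
Point 2:
  Lat: 33 + 50.5393/60 = 33.8423217
  N → positive
  Longitude: 77 + 14.001/60 = 77.2333500
  hemisphere W, so the sign is −
Point 3:
  Lat: 8.498′ = 0.141633°; total 0.1416333
  S → negative
  Longitude: 47.08′ = 0.784667°; total 139.7846667
  hemisphere W, so the sign is −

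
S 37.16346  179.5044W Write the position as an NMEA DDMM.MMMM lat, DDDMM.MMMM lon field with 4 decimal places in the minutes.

3709.8076,S / 17930.2640,W

Lat: 37° + 0.163460 × 60 = 37° 9.807600′
λ: minutes = (179.504400 − 179) × 60 = 30.264000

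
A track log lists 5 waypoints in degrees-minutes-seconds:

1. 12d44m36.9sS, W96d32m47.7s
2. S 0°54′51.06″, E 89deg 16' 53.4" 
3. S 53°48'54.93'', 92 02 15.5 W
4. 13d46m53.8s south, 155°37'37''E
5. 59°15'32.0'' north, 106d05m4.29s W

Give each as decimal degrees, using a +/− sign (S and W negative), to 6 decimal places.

Point 1:
  φ: 12 + 44/60 + 36.9/3600 = 12.7435833
  S → negative
  Longitude: 96° + 32/60 + 47.7/3600 = 96 + 0.533333 + 0.013250 = 96.5465833
  W ⇒ negate
Point 2:
  Lat: 0 + 54/60 + 51.06/3600 = 0.9141833
  S → negative
  λ: 89° + 16/60 + 53.4/3600 = 89 + 0.266667 + 0.014833 = 89.2815000
  E ⇒ keep positive
Point 3:
  φ: 48′ + 54.93″ = 48.91550′; 53 + 48.91550/60 = 53.8152583
  hemisphere S, so the sign is −
  Longitude: 2′ + 15.5″ = 2.25833′; 92 + 2.25833/60 = 92.0376389
  hemisphere W, so the sign is −
Point 4:
  φ: 13° + 46/60 + 53.8/3600 = 13 + 0.766667 + 0.014944 = 13.7816111
  hemisphere S, so the sign is −
  Longitude: 155° + 37/60 + 37/3600 = 155 + 0.616667 + 0.010278 = 155.6269444
  E ⇒ keep positive
Point 5:
  φ: 59 + 15/60 + 32/3600 = 59.2588889
  N → positive
  λ: 106 + 5/60 + 4.29/3600 = 106.0845250
  W ⇒ negate

1. -12.743583, -96.546583
2. -0.914183, 89.281500
3. -53.815258, -92.037639
4. -13.781611, 155.626944
5. 59.258889, -106.084525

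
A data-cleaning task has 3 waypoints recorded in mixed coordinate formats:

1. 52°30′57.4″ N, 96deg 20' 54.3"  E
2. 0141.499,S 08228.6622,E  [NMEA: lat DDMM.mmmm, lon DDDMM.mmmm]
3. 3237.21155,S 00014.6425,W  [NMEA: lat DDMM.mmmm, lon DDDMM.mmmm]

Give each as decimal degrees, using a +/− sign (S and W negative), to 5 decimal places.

Point 1:
  Latitude: 52° + 30/60 + 57.4/3600 = 52 + 0.500000 + 0.015944 = 52.515944
  N → positive
  Lon: 20′ + 54.3″ = 20.90500′; 96 + 20.90500/60 = 96.348417
  E ⇒ keep positive
Point 2:
  φ: degrees = first 2 digits = 1, minutes = 41.499; 1 + 41.499/60 = 1.691650
  S → negative
  Longitude: split at 3 digits → 082° and 28.6622′; 82 + 28.6622/60 = 82.477703
  E → positive
Point 3:
  Latitude: split at 2 digits → 32° and 37.21155′; 32 + 37.21155/60 = 32.620193
  S → negative
  λ: degrees = first 3 digits = 0, minutes = 14.6425; 0 + 14.6425/60 = 0.244042
  W → negative

1. 52.51594, 96.34842
2. -1.69165, 82.47770
3. -32.62019, -0.24404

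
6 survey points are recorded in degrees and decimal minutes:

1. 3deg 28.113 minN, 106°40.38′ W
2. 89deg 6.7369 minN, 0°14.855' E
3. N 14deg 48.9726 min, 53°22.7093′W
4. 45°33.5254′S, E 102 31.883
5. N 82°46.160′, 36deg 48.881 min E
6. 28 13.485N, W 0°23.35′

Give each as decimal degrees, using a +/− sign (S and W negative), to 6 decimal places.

1. 3.468550, -106.673000
2. 89.112282, 0.247583
3. 14.816210, -53.378488
4. -45.558757, 102.531383
5. 82.769333, 36.814683
6. 28.224750, -0.389167

Point 1:
  φ: 28.113′ = 0.468550°; total 3.4685500
  N → positive
  λ: 40.38′ = 0.673000°; total 106.6730000
  hemisphere W, so the sign is −
Point 2:
  Latitude: 6.7369′ = 0.112282°; total 89.1122817
  N ⇒ keep positive
  Lon: 0 + 14.855/60 = 0.2475833
  E ⇒ keep positive
Point 3:
  φ: 48.9726′ = 0.816210°; total 14.8162100
  N → positive
  Lon: 53 + 22.7093/60 = 53.3784883
  hemisphere W, so the sign is −
Point 4:
  φ: 45 + 33.5254/60 = 45.5587567
  hemisphere S, so the sign is −
  Lon: 31.883′ = 0.531383°; total 102.5313833
  E → positive
Point 5:
  φ: 46.16′ = 0.769333°; total 82.7693333
  N → positive
  Longitude: 48.881′ = 0.814683°; total 36.8146833
  E → positive
Point 6:
  φ: 13.485′ = 0.224750°; total 28.2247500
  N → positive
  Lon: 0 + 23.35/60 = 0.3891667
  W → negative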